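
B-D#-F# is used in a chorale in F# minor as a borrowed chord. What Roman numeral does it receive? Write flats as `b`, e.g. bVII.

IV

The root B is the diatonic 4th degree of F# minor; the borrowing shows in the chord quality. Diatonically F# minor has Bm (iv) on that degree; B–D#–F# is instead the major chord native to F# major, so it takes the label IV.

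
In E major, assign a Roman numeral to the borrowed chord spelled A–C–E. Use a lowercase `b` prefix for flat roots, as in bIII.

iv

The root A is the diatonic 4th degree of E major; the borrowing shows in the chord quality. Diatonically E major has A (IV) on that degree; A–C–E is instead the minor chord native to E minor, so it takes the label iv.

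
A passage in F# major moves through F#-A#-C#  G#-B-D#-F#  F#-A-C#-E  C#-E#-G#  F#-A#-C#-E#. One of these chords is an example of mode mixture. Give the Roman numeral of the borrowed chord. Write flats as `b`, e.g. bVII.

In F# major the diatonic chords are F#, G#m, A#m, B, C#, D#m, E#dim. Of the given chords, F#–A#–C# = F#, G#–B–D#–F# = G#m7, C#–E#–G# = C# and F#–A#–C#–E# = F#maj7 are diatonic. But F#–A–C#–E is foreign: the diatonic I on degree 1 is F#, whereas F#m7 comes from F# minor. It is labeled i7.

i7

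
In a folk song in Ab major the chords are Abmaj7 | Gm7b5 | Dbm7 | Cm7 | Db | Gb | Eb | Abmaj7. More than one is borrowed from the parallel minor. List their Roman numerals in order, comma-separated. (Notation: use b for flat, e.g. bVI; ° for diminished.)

The diatonic triads in Ab major are Ab, Bbm, Cm, Db, Eb, Fm, Gdim. Abmaj7, Gm7b5, Cm7, Db and Eb all belong to that set. Dbm7 (Db–Fb–Ab–Cb) is not: scale degree 4 in Ab major carries Db (IV). In Ab minor the chord on that degree is Dbm7, so here it functions as iv7, borrowed from the parallel minor. But Gb (Gb–Bb–Db) is foreign: the diatonic vii° on degree 7 is Gdim, whereas Gb comes from Ab minor. It is labeled bVII.

iv7, bVII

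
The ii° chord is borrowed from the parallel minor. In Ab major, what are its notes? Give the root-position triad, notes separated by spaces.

Bb Db Fb

The root, Bb, is scale degree 2 — the same note in Ab major and Ab minor; only the chord quality changes. Stacking thirds in Ab minor on Bb gives Bb–Db–Fb.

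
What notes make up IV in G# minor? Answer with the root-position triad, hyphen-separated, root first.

C#-E#-G#

The root, C#, is scale degree 4 — the same note in G# minor and G# major; only the chord quality changes. Building the major chord from the parallel major on C#: C#–E#–G#.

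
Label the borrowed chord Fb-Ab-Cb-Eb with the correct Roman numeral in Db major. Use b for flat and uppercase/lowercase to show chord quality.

The root Fb is the lowered 3rd scale degree — diatonically Db major has F there. The diatonic chord on degree 3 would be Fm (iii), but Fb–Ab–Cb–Eb is the major-seventh chord from Db minor. As a borrowed chord it is labeled bIIImaj7.

bIIImaj7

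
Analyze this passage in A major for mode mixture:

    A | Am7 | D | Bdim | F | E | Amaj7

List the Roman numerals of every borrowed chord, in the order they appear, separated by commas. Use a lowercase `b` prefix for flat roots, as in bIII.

The diatonic triads in A major are A, Bm, C#m, D, E, F#m, G#dim. Of the given chords, A, D, E and Amaj7 are diatonic. Am7 (A–C–E–G) doesn't fit — on degree 1 A major would have A (I). Am7 is the degree-1 chord of A minor, so it is the borrowed i7. But Bdim (B–D–F) is foreign: the diatonic ii on degree 2 is Bm, whereas Bdim comes from A minor. It is labeled ii°. F (F–A–C) is not: scale degree 6 in A major carries F#m (vi). In A minor the chord on that degree is F, so here it functions as bVI, borrowed from the parallel minor.

i7, ii°, bVI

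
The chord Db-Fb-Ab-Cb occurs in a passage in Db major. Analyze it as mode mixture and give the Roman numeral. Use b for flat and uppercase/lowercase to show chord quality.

i7

Db is scale degree 1 in Db major. Diatonically Db major has Db (I) on that degree; Db–Fb–Ab–Cb is instead the minor-seventh chord native to Db minor, so it takes the label i7.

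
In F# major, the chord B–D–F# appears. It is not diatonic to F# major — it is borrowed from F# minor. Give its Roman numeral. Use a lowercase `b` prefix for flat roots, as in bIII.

The root B is the diatonic 4th degree of F# major; the borrowing shows in the chord quality. B–D–F# is a minor chord — the form found in F# minor, not the diatonic IV (B). Borrowed into F# major it is written iv.

iv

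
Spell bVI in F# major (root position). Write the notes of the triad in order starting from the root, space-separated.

D F# A

The root of bVI is the lowered 6th degree: D# becomes D. In F# minor the chord on D is D–F#–A.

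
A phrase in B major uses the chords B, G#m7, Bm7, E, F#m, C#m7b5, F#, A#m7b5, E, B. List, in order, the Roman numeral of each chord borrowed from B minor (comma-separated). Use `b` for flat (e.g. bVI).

The diatonic triads in B major are B, C#m, D#m, E, F#, G#m, A#dim. Of the given chords, B, G#m7, E, F# and A#m7b5 are diatonic. Bm7 (B–D–F#–A) doesn't fit — on degree 1 B major would have B (I). Bm7 is the degree-1 chord of B minor, so it is the borrowed i7. F#m (F#–A–C#) doesn't fit — on degree 5 B major would have F# (V). F#m is the degree-5 chord of B minor, so it is the borrowed v. But C#m7b5 (C#–E–G–B) is foreign: the diatonic ii on degree 2 is C#m, whereas C#m7b5 comes from B minor. It is labeled iiø7.

i7, v, iiø7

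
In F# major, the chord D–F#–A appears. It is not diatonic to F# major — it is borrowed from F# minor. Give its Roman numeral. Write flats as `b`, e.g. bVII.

bVI

In F# major scale degree 6 is D#; D is its lowered form, from F# minor. D–F#–A is a major chord — the form found in F# minor, not the diatonic vi (D#m). Borrowed into F# major it is written bVI.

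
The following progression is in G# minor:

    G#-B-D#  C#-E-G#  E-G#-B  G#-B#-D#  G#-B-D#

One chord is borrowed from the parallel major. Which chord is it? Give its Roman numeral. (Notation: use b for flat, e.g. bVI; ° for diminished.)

G# minor has the diatonic set G#m, A#dim, B, C#m, D#, E, F# (with V from harmonic minor). Of the given chords, G#–B–D# = G#m, C#–E–G# = C#m and E–G#–B = E are diatonic. G#–B#–D# is not: scale degree 1 in G# minor carries G#m (i). In G# major the chord on that degree is G#, so here it functions as I, borrowed from the parallel major.

I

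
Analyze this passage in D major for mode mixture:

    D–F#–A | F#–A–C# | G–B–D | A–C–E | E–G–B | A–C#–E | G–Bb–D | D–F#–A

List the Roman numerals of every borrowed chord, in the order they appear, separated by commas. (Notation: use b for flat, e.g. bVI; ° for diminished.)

v, iv

In D major the diatonic chords are D, Em, F#m, G, A, Bm, C#dim. D–F#–A = D, F#–A–C# = F#m, G–B–D = G, E–G–B = Em and A–C#–E = A all belong to that set. A–C–E doesn't fit — on degree 5 D major would have A (V). Am is the degree-5 chord of D minor, so it is the borrowed v. G–Bb–D doesn't fit — on degree 4 D major would have G (IV). Gm is the degree-4 chord of D minor, so it is the borrowed iv.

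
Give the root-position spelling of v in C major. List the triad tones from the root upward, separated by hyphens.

G-Bb-D

v is built on scale degree 5, which is G in both C major and its parallel. In C minor the chord on G is G–Bb–D.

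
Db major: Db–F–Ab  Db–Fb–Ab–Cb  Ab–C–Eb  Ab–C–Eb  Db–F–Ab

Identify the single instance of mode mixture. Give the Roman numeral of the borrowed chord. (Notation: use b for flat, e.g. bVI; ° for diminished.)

i7

The diatonic triads in Db major are Db, Ebm, Fm, Gb, Ab, Bbm, Cdim. Of the given chords, Db–F–Ab = Db and Ab–C–Eb = Ab are diatonic. Db–Fb–Ab–Cb is not: scale degree 1 in Db major carries Db (I). In Db minor the chord on that degree is Dbm7, so here it functions as i7, borrowed from the parallel minor.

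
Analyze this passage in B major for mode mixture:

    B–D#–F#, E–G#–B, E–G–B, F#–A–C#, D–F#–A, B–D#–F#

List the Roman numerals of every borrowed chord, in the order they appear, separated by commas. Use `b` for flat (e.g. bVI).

In B major the diatonic chords are B, C#m, D#m, E, F#, G#m, A#dim. B–D#–F# = B and E–G#–B = E both belong to that set. E–G–B is not: scale degree 4 in B major carries E (IV). In B minor the chord on that degree is Em, so here it functions as iv, borrowed from the parallel minor. F#–A–C# is not: scale degree 5 in B major carries F# (V). In B minor the chord on that degree is F#m, so here it functions as v, borrowed from the parallel minor. D–F#–A doesn't fit — on degree 3 B major would have D#m (iii). D is the degree-3 chord of B minor, so it is the borrowed bIII.

iv, v, bIII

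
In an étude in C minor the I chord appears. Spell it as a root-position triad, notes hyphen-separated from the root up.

C-E-G

The root, C, is scale degree 1 — the same note in C minor and C major; only the chord quality changes. Building the major chord from the parallel major on C: C–E–G.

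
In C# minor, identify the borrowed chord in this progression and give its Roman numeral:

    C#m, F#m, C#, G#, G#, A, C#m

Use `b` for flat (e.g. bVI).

C# minor has the diatonic set C#m, D#dim, E, F#m, G#, A, B (with V from harmonic minor). C#m, F#m, G# and A all belong to that set. But C# (C#–E#–G#) is foreign: the diatonic i on degree 1 is C#m, whereas C# comes from C# major. It is labeled I.

I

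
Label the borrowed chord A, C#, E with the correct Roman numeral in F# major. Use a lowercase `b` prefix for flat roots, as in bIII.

bIII

In F# major scale degree 3 is A#; A is its lowered form, from F# minor. Diatonically F# major has A#m (iii) on that degree; A–C#–E is instead the major chord native to F# minor, so it takes the label bIII.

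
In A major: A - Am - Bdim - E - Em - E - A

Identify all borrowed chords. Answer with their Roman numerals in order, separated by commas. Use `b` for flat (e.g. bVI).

A major has the diatonic set A, Bm, C#m, D, E, F#m, G#dim. A and E both belong to that set. But Am (A–C–E) is foreign: the diatonic I on degree 1 is A, whereas Am comes from A minor. It is labeled i. Bdim (B–D–F) is not: scale degree 2 in A major carries Bm (ii). In A minor the chord on that degree is Bdim, so here it functions as ii°, borrowed from the parallel minor. But Em (E–G–B) is foreign: the diatonic V on degree 5 is E, whereas Em comes from A minor. It is labeled v.

i, ii°, v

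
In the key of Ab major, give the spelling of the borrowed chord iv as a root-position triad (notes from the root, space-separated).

The root, Db, is scale degree 4 — the same note in Ab major and Ab minor; only the chord quality changes. Building the minor chord from the parallel minor on Db: Db–Fb–Ab.

Db Fb Ab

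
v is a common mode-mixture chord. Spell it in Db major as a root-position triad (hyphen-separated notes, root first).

Ab-Cb-Eb

The root, Ab, is scale degree 5 — the same note in Db major and Db minor; only the chord quality changes. Building the minor chord from the parallel minor on Ab: Ab–Cb–Eb.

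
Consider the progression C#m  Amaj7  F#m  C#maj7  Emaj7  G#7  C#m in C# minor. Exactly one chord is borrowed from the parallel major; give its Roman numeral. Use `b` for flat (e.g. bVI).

C# minor has the diatonic set C#m, D#dim, E, F#m, G#, A, B (with V from harmonic minor). C#m, Amaj7, F#m, Emaj7 and G#7 are all diatonic. C#maj7 (C#–E#–G#–B#) is not: scale degree 1 in C# minor carries C#m (i). In C# major the chord on that degree is C#maj7, so here it functions as Imaj7, borrowed from the parallel major.

Imaj7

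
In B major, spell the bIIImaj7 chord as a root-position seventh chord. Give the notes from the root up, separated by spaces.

D F# A C#

The root of bIIImaj7 is the lowered 3rd degree: D# becomes D. In B minor the chord on D is D–F#–A–C#.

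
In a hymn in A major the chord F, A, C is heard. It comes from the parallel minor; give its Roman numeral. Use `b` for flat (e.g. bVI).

The root F is the lowered 6th scale degree — diatonically A major has F# there. Diatonically A major has F#m (vi) on that degree; F–A–C is instead the major chord native to A minor, so it takes the label bVI.

bVI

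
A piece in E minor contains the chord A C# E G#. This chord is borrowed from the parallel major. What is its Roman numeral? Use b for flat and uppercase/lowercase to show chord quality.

A is scale degree 4 in E minor. Diatonically E minor has Am (iv) on that degree; A–C#–E–G# is instead the major-seventh chord native to E major, so it takes the label IVmaj7.

IVmaj7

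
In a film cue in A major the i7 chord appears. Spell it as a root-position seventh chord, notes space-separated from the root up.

A C E G

i7 is built on scale degree 1, which is A in both A major and its parallel. In A minor the chord on A is A–C–E–G.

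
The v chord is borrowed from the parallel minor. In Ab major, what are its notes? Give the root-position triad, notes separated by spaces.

The root, Eb, is scale degree 5 — the same note in Ab major and Ab minor; only the chord quality changes. Building the minor chord from the parallel minor on Eb: Eb–Gb–Bb.

Eb Gb Bb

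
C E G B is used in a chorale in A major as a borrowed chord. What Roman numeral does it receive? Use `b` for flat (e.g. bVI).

bIIImaj7

The root C is the lowered 3rd scale degree — diatonically A major has C# there. C–E–G–B is a major-seventh chord — the form found in A minor, not the diatonic iii (C#m). Borrowed into A major it is written bIIImaj7.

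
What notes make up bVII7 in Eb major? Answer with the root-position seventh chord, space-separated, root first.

Db F Ab Cb

Scale degree 7 in Eb major is D. bVII7 uses the lowered form, Db, taken from Eb minor. Building the dominant-seventh chord from the parallel minor on Db: Db–F–Ab–Cb.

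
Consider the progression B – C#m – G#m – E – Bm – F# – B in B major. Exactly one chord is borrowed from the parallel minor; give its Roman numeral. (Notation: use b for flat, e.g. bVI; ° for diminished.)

The diatonic triads in B major are B, C#m, D#m, E, F#, G#m, A#dim. B, C#m, G#m, E and F# all belong to that set. But Bm (B–D–F#) is foreign: the diatonic I on degree 1 is B, whereas Bm comes from B minor. It is labeled i.

i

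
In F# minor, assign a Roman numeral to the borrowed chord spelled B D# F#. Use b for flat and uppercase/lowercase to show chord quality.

IV

B is scale degree 4 in F# minor. Diatonically F# minor has Bm (iv) on that degree; B–D#–F# is instead the major chord native to F# major, so it takes the label IV.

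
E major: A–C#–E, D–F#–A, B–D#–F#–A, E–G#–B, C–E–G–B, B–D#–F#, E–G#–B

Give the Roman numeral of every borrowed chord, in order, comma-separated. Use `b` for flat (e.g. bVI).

bVII, bVImaj7

E major has the diatonic set E, F#m, G#m, A, B, C#m, D#dim. A–C#–E = A, B–D#–F#–A = B7, E–G#–B = E and B–D#–F# = B are all diatonic. D–F#–A is not: scale degree 7 in E major carries D#dim (vii°). In E minor the chord on that degree is D, so here it functions as bVII, borrowed from the parallel minor. C–E–G–B is not: scale degree 6 in E major carries C#m (vi). In E minor the chord on that degree is Cmaj7, so here it functions as bVImaj7, borrowed from the parallel minor.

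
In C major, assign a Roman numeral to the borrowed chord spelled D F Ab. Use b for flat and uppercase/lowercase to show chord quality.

The root D is the diatonic 2nd degree of C major; the borrowing shows in the chord quality. D–F–Ab is a diminished chord — the form found in C minor, not the diatonic ii (Dm). Borrowed into C major it is written ii°.

ii°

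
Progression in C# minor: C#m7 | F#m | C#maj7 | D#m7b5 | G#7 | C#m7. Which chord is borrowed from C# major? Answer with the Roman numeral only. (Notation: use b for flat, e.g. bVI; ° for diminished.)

The diatonic triads in C# minor (with V from harmonic minor) are C#m, D#dim, E, F#m, G#, A, B. C#m7, F#m, D#m7b5 and G#7 are all diatonic. But C#maj7 (C#–E#–G#–B#) is foreign: the diatonic i on degree 1 is C#m, whereas C#maj7 comes from C# major. It is labeled Imaj7.

Imaj7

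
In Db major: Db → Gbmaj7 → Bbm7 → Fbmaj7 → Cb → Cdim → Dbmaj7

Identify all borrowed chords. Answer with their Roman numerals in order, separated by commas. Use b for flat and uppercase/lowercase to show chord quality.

Db major has the diatonic set Db, Ebm, Fm, Gb, Ab, Bbm, Cdim. Db, Gbmaj7, Bbm7, Cdim and Dbmaj7 all belong to that set. Fbmaj7 (Fb–Ab–Cb–Eb) doesn't fit — on degree 3 Db major would have Fm (iii). Fbmaj7 is the degree-3 chord of Db minor, so it is the borrowed bIIImaj7. Cb (Cb–Eb–Gb) is not: scale degree 7 in Db major carries Cdim (vii°). In Db minor the chord on that degree is Cb, so here it functions as bVII, borrowed from the parallel minor.

bIIImaj7, bVII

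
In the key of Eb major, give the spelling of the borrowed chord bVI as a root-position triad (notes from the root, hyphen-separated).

bVI is built on the lowered scale degree 6. In Eb major degree 6 is C; lowered it becomes Cb. Building the major chord from the parallel minor on Cb: Cb–Eb–Gb.

Cb-Eb-Gb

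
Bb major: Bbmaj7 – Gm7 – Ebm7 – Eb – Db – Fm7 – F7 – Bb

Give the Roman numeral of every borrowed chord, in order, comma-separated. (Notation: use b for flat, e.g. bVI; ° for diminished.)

In Bb major the diatonic chords are Bb, Cm, Dm, Eb, F, Gm, Adim. Bbmaj7, Gm7, Eb, F7 and Bb are all diatonic. Ebm7 (Eb–Gb–Bb–Db) doesn't fit — on degree 4 Bb major would have Eb (IV). Ebm7 is the degree-4 chord of Bb minor, so it is the borrowed iv7. But Db (Db–F–Ab) is foreign: the diatonic iii on degree 3 is Dm, whereas Db comes from Bb minor. It is labeled bIII. Fm7 (F–Ab–C–Eb) doesn't fit — on degree 5 Bb major would have F (V). Fm7 is the degree-5 chord of Bb minor, so it is the borrowed v7.

iv7, bIII, v7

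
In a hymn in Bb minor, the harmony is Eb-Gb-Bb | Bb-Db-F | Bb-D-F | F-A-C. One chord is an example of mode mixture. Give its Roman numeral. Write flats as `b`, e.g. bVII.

The diatonic triads in Bb minor (with V from harmonic minor) are Bbm, Cdim, Db, Ebm, F, Gb, Ab. Of the given chords, Eb–Gb–Bb = Ebm, Bb–Db–F = Bbm and F–A–C = F are diatonic. Bb–D–F is not: scale degree 1 in Bb minor carries Bbm (i). In Bb major the chord on that degree is Bb, so here it functions as I, borrowed from the parallel major.

I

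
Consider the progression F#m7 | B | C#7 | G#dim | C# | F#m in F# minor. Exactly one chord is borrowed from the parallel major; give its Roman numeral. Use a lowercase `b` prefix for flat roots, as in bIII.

The diatonic triads in F# minor (with V from harmonic minor) are F#m, G#dim, A, Bm, C#, D, E. F#m7, C#7, G#dim, C# and F#m all belong to that set. B (B–D#–F#) doesn't fit — on degree 4 F# minor would have Bm (iv). B is the degree-4 chord of F# major, so it is the borrowed IV.

IV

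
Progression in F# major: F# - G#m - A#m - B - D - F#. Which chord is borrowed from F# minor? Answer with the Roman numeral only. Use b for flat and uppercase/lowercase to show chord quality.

The diatonic triads in F# major are F#, G#m, A#m, B, C#, D#m, E#dim. Of the given chords, F#, G#m, A#m and B are diatonic. D (D–F#–A) doesn't fit — on degree 6 F# major would have D#m (vi). D is the degree-6 chord of F# minor, so it is the borrowed bVI.

bVI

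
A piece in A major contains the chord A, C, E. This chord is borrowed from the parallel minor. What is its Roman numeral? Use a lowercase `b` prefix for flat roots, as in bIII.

i

The root A is the diatonic 1st degree of A major; the borrowing shows in the chord quality. The diatonic chord on degree 1 would be A (I), but A–C–E is the minor chord from A minor. As a borrowed chord it is labeled i.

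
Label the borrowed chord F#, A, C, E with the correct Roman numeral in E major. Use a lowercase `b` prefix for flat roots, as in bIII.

iiø7

F# is scale degree 2 in E major. Diatonically E major has F#m (ii) on that degree; F#–A–C–E is instead the half-diminished-seventh chord native to E minor, so it takes the label iiø7.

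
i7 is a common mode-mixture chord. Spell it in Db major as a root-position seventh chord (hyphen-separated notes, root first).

Db-Fb-Ab-Cb

The root, Db, is scale degree 1 — the same note in Db major and Db minor; only the chord quality changes. Stacking thirds in Db minor on Db gives Db–Fb–Ab–Cb.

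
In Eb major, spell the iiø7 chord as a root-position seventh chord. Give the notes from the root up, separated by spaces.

F Ab Cb Eb

The root, F, is scale degree 2 — the same note in Eb major and Eb minor; only the chord quality changes. In Eb minor the chord on F is F–Ab–Cb–Eb.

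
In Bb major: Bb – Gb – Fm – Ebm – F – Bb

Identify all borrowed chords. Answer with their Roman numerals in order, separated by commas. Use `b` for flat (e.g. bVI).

The diatonic triads in Bb major are Bb, Cm, Dm, Eb, F, Gm, Adim. Bb and F are both diatonic. Gb (Gb–Bb–Db) is not: scale degree 6 in Bb major carries Gm (vi). In Bb minor the chord on that degree is Gb, so here it functions as bVI, borrowed from the parallel minor. Fm (F–Ab–C) doesn't fit — on degree 5 Bb major would have F (V). Fm is the degree-5 chord of Bb minor, so it is the borrowed v. But Ebm (Eb–Gb–Bb) is foreign: the diatonic IV on degree 4 is Eb, whereas Ebm comes from Bb minor. It is labeled iv.

bVI, v, iv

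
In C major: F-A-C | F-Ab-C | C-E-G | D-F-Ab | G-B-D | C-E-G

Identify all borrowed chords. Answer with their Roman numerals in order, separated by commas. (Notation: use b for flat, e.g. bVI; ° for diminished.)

In C major the diatonic chords are C, Dm, Em, F, G, Am, Bdim. Of the given chords, F–A–C = F, C–E–G = C and G–B–D = G are diatonic. F–Ab–C doesn't fit — on degree 4 C major would have F (IV). Fm is the degree-4 chord of C minor, so it is the borrowed iv. But D–F–Ab is foreign: the diatonic ii on degree 2 is Dm, whereas Ddim comes from C minor. It is labeled ii°.

iv, ii°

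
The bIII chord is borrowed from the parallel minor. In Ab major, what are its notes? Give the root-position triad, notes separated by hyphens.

Cb-Eb-Gb

bIII is built on the lowered scale degree 3. In Ab major degree 3 is C; lowered it becomes Cb. In Ab minor the chord on Cb is Cb–Eb–Gb.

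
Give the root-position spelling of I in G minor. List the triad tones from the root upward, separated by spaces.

G B D

I is built on scale degree 1, which is G in both G minor and its parallel. Building the major chord from the parallel major on G: G–B–D.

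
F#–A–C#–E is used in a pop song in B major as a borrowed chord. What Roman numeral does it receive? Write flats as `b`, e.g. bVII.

F# is scale degree 5 in B major. The diatonic chord on degree 5 would be F# (V), but F#–A–C#–E is the minor-seventh chord from B minor. As a borrowed chord it is labeled v7.

v7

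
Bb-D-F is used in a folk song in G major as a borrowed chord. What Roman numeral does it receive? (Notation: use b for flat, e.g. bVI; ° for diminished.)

Bb is the lowered form of scale degree 3 in G major (the diatonic degree 3 is B). Bb–D–F is a major chord — the form found in G minor, not the diatonic iii (Bm). Borrowed into G major it is written bIII.

bIII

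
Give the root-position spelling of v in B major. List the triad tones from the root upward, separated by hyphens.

The root, F#, is scale degree 5 — the same note in B major and B minor; only the chord quality changes. In B minor the chord on F# is F#–A–C#.

F#-A-C#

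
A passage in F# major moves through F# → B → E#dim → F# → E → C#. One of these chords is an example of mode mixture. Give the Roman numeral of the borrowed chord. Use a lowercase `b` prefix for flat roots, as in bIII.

In F# major the diatonic chords are F#, G#m, A#m, B, C#, D#m, E#dim. F#, B, E#dim and C# are all diatonic. E (E–G#–B) doesn't fit — on degree 7 F# major would have E#dim (vii°). E is the degree-7 chord of F# minor, so it is the borrowed bVII.

bVII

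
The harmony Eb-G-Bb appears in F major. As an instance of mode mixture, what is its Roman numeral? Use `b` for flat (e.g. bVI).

In F major scale degree 7 is E; Eb is its lowered form, from F minor. Diatonically F major has Edim (vii°) on that degree; Eb–G–Bb is instead the major chord native to F minor, so it takes the label bVII.

bVII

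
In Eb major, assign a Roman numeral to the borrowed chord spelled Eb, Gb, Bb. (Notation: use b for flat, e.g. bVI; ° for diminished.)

Eb is scale degree 1 in Eb major. Diatonically Eb major has Eb (I) on that degree; Eb–Gb–Bb is instead the minor chord native to Eb minor, so it takes the label i.

i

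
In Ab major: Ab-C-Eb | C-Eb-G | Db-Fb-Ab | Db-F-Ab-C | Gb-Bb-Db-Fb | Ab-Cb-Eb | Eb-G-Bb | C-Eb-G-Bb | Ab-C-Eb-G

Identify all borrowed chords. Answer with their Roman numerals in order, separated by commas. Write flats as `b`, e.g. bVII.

iv, bVII7, i

Ab major has the diatonic set Ab, Bbm, Cm, Db, Eb, Fm, Gdim. Of the given chords, Ab–C–Eb = Ab, C–Eb–G = Cm, Db–F–Ab–C = Dbmaj7, Eb–G–Bb = Eb, C–Eb–G–Bb = Cm7 and Ab–C–Eb–G = Abmaj7 are diatonic. But Db–Fb–Ab is foreign: the diatonic IV on degree 4 is Db, whereas Dbm comes from Ab minor. It is labeled iv. Gb–Bb–Db–Fb doesn't fit — on degree 7 Ab major would have Gdim (vii°). Gb7 is the degree-7 chord of Ab minor, so it is the borrowed bVII7. Ab–Cb–Eb is not: scale degree 1 in Ab major carries Ab (I). In Ab minor the chord on that degree is Abm, so here it functions as i, borrowed from the parallel minor.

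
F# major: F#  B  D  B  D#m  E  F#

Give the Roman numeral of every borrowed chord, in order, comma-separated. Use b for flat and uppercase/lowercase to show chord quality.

bVI, bVII

The diatonic triads in F# major are F#, G#m, A#m, B, C#, D#m, E#dim. F#, B and D#m all belong to that set. D (D–F#–A) doesn't fit — on degree 6 F# major would have D#m (vi). D is the degree-6 chord of F# minor, so it is the borrowed bVI. E (E–G#–B) doesn't fit — on degree 7 F# major would have E#dim (vii°). E is the degree-7 chord of F# minor, so it is the borrowed bVII.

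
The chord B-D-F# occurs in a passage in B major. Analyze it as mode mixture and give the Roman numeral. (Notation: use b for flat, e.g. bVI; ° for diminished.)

i

The root B is the diatonic 1st degree of B major; the borrowing shows in the chord quality. Diatonically B major has B (I) on that degree; B–D–F# is instead the minor chord native to B minor, so it takes the label i.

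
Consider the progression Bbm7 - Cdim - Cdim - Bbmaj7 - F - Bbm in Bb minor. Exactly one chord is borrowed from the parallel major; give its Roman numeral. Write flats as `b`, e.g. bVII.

Imaj7

In Bb minor (with V from harmonic minor) the diatonic chords are Bbm, Cdim, Db, Ebm, F, Gb, Ab. Of the given chords, Bbm7, Cdim, F and Bbm are diatonic. But Bbmaj7 (Bb–D–F–A) is foreign: the diatonic i on degree 1 is Bbm, whereas Bbmaj7 comes from Bb major. It is labeled Imaj7.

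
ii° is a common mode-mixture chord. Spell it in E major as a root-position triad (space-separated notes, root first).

F# A C

ii° is built on scale degree 2, which is F# in both E major and its parallel. Stacking thirds in E minor on F# gives F#–A–C.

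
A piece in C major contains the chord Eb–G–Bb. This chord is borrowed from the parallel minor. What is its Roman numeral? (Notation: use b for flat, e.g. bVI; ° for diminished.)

bIII

In C major scale degree 3 is E; Eb is its lowered form, from C minor. Diatonically C major has Em (iii) on that degree; Eb–G–Bb is instead the major chord native to C minor, so it takes the label bIII.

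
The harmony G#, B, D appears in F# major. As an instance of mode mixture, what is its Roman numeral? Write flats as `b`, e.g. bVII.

ii°

The root G# is the diatonic 2nd degree of F# major; the borrowing shows in the chord quality. G#–B–D is a diminished chord — the form found in F# minor, not the diatonic ii (G#m). Borrowed into F# major it is written ii°.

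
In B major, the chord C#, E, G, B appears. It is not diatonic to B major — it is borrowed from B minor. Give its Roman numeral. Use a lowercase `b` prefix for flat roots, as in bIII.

iiø7

The root C# is the diatonic 2nd degree of B major; the borrowing shows in the chord quality. The diatonic chord on degree 2 would be C#m (ii), but C#–E–G–B is the half-diminished-seventh chord from B minor. As a borrowed chord it is labeled iiø7.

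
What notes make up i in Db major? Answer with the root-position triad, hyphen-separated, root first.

Db-Fb-Ab

i is built on scale degree 1, which is Db in both Db major and its parallel. Building the minor chord from the parallel minor on Db: Db–Fb–Ab.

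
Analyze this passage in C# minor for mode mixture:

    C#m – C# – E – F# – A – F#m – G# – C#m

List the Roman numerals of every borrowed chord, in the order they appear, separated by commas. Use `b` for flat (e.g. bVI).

I, IV

In C# minor (with V from harmonic minor) the diatonic chords are C#m, D#dim, E, F#m, G#, A, B. C#m, E, A, F#m and G# are all diatonic. C# (C#–E#–G#) doesn't fit — on degree 1 C# minor would have C#m (i). C# is the degree-1 chord of C# major, so it is the borrowed I. F# (F#–A#–C#) doesn't fit — on degree 4 C# minor would have F#m (iv). F# is the degree-4 chord of C# major, so it is the borrowed IV.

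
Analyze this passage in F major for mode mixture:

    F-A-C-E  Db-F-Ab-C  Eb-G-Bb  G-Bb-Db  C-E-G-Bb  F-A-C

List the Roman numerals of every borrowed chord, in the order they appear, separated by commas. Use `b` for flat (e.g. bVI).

In F major the diatonic chords are F, Gm, Am, Bb, C, Dm, Edim. F–A–C–E = Fmaj7, C–E–G–Bb = C7 and F–A–C = F all belong to that set. Db–F–Ab–C doesn't fit — on degree 6 F major would have Dm (vi). Dbmaj7 is the degree-6 chord of F minor, so it is the borrowed bVImaj7. But Eb–G–Bb is foreign: the diatonic vii° on degree 7 is Edim, whereas Eb comes from F minor. It is labeled bVII. G–Bb–Db doesn't fit — on degree 2 F major would have Gm (ii). Gdim is the degree-2 chord of F minor, so it is the borrowed ii°.

bVImaj7, bVII, ii°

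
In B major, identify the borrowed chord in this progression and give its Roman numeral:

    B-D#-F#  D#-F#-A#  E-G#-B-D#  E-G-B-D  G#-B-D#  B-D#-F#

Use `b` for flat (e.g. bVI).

iv7

The diatonic triads in B major are B, C#m, D#m, E, F#, G#m, A#dim. B–D#–F# = B, D#–F#–A# = D#m, E–G#–B–D# = Emaj7 and G#–B–D# = G#m all belong to that set. E–G–B–D doesn't fit — on degree 4 B major would have E (IV). Em7 is the degree-4 chord of B minor, so it is the borrowed iv7.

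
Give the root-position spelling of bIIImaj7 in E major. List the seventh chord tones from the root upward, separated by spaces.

The root of bIIImaj7 is the lowered 3rd degree: G# becomes G. Stacking thirds in E minor on G gives G–B–D–F#.

G B D F#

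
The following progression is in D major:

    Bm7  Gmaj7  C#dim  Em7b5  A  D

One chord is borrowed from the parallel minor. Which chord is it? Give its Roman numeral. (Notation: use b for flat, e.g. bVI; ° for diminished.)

iiø7

D major has the diatonic set D, Em, F#m, G, A, Bm, C#dim. Bm7, Gmaj7, C#dim, A and D all belong to that set. Em7b5 (E–G–Bb–D) is not: scale degree 2 in D major carries Em (ii). In D minor the chord on that degree is Em7b5, so here it functions as iiø7, borrowed from the parallel minor.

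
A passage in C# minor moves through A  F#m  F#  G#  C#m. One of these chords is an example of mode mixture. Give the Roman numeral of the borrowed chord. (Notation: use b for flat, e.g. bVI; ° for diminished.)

C# minor has the diatonic set C#m, D#dim, E, F#m, G#, A, B (with V from harmonic minor). Of the given chords, A, F#m, G# and C#m are diatonic. F# (F#–A#–C#) doesn't fit — on degree 4 C# minor would have F#m (iv). F# is the degree-4 chord of C# major, so it is the borrowed IV.

IV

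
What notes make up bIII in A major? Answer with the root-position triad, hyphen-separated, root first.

The root of bIII is the lowered 3rd degree: C# becomes C. In A minor the chord on C is C–E–G.

C-E-G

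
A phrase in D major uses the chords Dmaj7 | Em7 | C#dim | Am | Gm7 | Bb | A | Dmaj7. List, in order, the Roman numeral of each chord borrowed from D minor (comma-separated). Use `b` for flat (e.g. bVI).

D major has the diatonic set D, Em, F#m, G, A, Bm, C#dim. Dmaj7, Em7, C#dim and A are all diatonic. But Am (A–C–E) is foreign: the diatonic V on degree 5 is A, whereas Am comes from D minor. It is labeled v. But Gm7 (G–Bb–D–F) is foreign: the diatonic IV on degree 4 is G, whereas Gm7 comes from D minor. It is labeled iv7. Bb (Bb–D–F) is not: scale degree 6 in D major carries Bm (vi). In D minor the chord on that degree is Bb, so here it functions as bVI, borrowed from the parallel minor.

v, iv7, bVI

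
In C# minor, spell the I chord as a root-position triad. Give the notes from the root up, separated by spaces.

C# E# G#

I is built on scale degree 1, which is C# in both C# minor and its parallel. In C# major the chord on C# is C#–E#–G#.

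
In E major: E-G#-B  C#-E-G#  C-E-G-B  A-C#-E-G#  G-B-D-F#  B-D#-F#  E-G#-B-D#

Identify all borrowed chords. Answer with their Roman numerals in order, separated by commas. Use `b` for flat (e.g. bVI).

bVImaj7, bIIImaj7

The diatonic triads in E major are E, F#m, G#m, A, B, C#m, D#dim. Of the given chords, E–G#–B = E, C#–E–G# = C#m, A–C#–E–G# = Amaj7, B–D#–F# = B and E–G#–B–D# = Emaj7 are diatonic. C–E–G–B is not: scale degree 6 in E major carries C#m (vi). In E minor the chord on that degree is Cmaj7, so here it functions as bVImaj7, borrowed from the parallel minor. G–B–D–F# doesn't fit — on degree 3 E major would have G#m (iii). Gmaj7 is the degree-3 chord of E minor, so it is the borrowed bIIImaj7.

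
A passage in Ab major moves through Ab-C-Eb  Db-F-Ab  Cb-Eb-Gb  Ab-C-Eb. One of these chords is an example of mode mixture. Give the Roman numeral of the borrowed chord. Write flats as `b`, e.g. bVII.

bIII

Ab major has the diatonic set Ab, Bbm, Cm, Db, Eb, Fm, Gdim. Ab–C–Eb = Ab and Db–F–Ab = Db are both diatonic. Cb–Eb–Gb is not: scale degree 3 in Ab major carries Cm (iii). In Ab minor the chord on that degree is Cb, so here it functions as bIII, borrowed from the parallel minor.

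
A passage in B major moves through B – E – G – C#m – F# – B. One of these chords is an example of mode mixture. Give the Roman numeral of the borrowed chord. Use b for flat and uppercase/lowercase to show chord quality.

bVI

In B major the diatonic chords are B, C#m, D#m, E, F#, G#m, A#dim. B, E, C#m and F# all belong to that set. G (G–B–D) is not: scale degree 6 in B major carries G#m (vi). In B minor the chord on that degree is G, so here it functions as bVI, borrowed from the parallel minor.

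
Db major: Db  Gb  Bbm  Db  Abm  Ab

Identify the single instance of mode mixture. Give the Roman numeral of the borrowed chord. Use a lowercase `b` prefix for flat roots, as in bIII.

v

The diatonic triads in Db major are Db, Ebm, Fm, Gb, Ab, Bbm, Cdim. Db, Gb, Bbm and Ab all belong to that set. Abm (Ab–Cb–Eb) doesn't fit — on degree 5 Db major would have Ab (V). Abm is the degree-5 chord of Db minor, so it is the borrowed v.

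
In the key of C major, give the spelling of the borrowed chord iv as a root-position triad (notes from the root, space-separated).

The root, F, is scale degree 4 — the same note in C major and C minor; only the chord quality changes. In C minor the chord on F is F–Ab–C.

F Ab C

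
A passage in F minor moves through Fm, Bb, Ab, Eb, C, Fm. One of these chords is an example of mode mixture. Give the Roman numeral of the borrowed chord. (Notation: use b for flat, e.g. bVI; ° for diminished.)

The diatonic triads in F minor (with V from harmonic minor) are Fm, Gdim, Ab, Bbm, C, Db, Eb. Fm, Ab, Eb and C all belong to that set. But Bb (Bb–D–F) is foreign: the diatonic iv on degree 4 is Bbm, whereas Bb comes from F major. It is labeled IV.

IV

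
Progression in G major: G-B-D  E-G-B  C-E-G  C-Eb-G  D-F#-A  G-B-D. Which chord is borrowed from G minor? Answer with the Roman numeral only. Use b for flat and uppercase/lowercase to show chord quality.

In G major the diatonic chords are G, Am, Bm, C, D, Em, F#dim. G–B–D = G, E–G–B = Em, C–E–G = C and D–F#–A = D are all diatonic. C–Eb–G is not: scale degree 4 in G major carries C (IV). In G minor the chord on that degree is Cm, so here it functions as iv, borrowed from the parallel minor.

iv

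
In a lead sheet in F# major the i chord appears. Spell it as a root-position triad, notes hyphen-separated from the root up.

F#-A-C#

The root, F#, is scale degree 1 — the same note in F# major and F# minor; only the chord quality changes. Building the minor chord from the parallel minor on F#: F#–A–C#.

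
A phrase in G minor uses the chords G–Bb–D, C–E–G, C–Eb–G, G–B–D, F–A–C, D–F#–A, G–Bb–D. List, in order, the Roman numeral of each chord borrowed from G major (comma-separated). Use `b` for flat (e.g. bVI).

G minor has the diatonic set Gm, Adim, Bb, Cm, D, Eb, F (with V from harmonic minor). Of the given chords, G–Bb–D = Gm, C–Eb–G = Cm, F–A–C = F and D–F#–A = D are diatonic. C–E–G is not: scale degree 4 in G minor carries Cm (iv). In G major the chord on that degree is C, so here it functions as IV, borrowed from the parallel major. But G–B–D is foreign: the diatonic i on degree 1 is Gm, whereas G comes from G major. It is labeled I.

IV, I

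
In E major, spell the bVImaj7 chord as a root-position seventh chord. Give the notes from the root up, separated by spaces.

C E G B

Scale degree 6 in E major is C#. bVImaj7 uses the lowered form, C, taken from E minor. Stacking thirds in E minor on C gives C–E–G–B.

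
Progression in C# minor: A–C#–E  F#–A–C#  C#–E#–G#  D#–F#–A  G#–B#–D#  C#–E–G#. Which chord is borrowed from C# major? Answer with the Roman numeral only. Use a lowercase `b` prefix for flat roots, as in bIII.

The diatonic triads in C# minor (with V from harmonic minor) are C#m, D#dim, E, F#m, G#, A, B. Of the given chords, A–C#–E = A, F#–A–C# = F#m, D#–F#–A = D#dim, G#–B#–D# = G# and C#–E–G# = C#m are diatonic. C#–E#–G# is not: scale degree 1 in C# minor carries C#m (i). In C# major the chord on that degree is C#, so here it functions as I, borrowed from the parallel major.

I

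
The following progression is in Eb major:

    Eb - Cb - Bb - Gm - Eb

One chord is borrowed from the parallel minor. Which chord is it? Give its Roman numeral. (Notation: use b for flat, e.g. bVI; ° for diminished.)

In Eb major the diatonic chords are Eb, Fm, Gm, Ab, Bb, Cm, Ddim. Eb, Bb and Gm are all diatonic. Cb (Cb–Eb–Gb) doesn't fit — on degree 6 Eb major would have Cm (vi). Cb is the degree-6 chord of Eb minor, so it is the borrowed bVI.

bVI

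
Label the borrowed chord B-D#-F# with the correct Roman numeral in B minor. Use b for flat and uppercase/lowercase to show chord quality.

B is scale degree 1 in B minor. The diatonic chord on degree 1 would be Bm (i), but B–D#–F# is the major chord from B major. As a borrowed chord it is labeled I.

I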